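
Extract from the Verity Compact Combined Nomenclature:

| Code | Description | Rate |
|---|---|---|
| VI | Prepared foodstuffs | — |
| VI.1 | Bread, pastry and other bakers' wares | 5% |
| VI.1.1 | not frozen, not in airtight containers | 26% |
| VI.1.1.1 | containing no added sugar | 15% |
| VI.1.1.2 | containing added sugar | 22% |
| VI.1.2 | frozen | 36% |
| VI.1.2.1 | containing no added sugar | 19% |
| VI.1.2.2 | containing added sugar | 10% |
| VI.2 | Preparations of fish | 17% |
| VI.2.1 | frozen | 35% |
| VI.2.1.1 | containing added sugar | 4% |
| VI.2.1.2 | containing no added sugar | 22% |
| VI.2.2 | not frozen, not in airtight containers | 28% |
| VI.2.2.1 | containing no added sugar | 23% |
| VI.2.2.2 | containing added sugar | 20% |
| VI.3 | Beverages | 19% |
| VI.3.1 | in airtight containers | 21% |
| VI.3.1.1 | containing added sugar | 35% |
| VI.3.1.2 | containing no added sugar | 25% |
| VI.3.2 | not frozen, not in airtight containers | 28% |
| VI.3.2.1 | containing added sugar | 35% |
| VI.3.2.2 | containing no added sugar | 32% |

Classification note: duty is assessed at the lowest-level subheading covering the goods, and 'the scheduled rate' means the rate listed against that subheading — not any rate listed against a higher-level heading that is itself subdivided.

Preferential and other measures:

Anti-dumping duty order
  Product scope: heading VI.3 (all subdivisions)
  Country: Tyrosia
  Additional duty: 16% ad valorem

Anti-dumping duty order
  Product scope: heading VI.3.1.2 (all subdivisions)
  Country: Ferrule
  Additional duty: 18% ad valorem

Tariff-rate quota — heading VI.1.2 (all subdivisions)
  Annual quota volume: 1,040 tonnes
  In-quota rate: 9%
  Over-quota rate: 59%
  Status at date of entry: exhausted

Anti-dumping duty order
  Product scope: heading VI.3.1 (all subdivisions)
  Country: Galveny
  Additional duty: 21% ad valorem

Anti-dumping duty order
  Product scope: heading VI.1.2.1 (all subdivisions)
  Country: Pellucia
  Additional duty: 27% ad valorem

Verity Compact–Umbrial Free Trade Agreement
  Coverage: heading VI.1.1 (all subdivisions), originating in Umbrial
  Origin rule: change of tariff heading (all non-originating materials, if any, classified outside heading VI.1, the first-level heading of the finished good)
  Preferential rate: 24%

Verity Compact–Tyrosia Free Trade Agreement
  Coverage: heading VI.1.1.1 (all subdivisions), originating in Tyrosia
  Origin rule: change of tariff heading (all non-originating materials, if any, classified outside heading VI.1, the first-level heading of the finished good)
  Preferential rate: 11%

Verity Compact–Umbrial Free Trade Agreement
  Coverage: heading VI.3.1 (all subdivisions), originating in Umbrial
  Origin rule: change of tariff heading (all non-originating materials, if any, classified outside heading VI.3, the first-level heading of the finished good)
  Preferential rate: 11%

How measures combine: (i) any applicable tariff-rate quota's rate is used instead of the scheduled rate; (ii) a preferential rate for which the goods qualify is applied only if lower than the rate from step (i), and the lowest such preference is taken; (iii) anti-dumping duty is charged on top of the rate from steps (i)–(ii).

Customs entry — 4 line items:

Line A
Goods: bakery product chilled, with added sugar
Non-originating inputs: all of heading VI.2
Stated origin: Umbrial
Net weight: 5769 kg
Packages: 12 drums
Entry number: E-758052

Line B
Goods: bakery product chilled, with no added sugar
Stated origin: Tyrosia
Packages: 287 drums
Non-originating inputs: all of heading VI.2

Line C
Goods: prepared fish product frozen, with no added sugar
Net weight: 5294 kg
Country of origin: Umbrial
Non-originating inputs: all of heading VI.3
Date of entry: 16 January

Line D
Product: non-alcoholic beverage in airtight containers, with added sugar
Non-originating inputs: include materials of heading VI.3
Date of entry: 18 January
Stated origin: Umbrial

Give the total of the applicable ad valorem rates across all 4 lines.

90%

Line A: bakery product → VI.1; chilled → VI.1.1; with added sugar → VI.1.1.2. Scheduled 22%. Umbrial agreement on VI.1.1: CTH met → 24% available; Umbrial agreement on VI.3.1: VI.1.1.2 not covered; preference 24% not lower than 22% → no reduction. → 22%.
Line B: bakery product → VI.1; chilled → VI.1.1; with no added sugar → VI.1.1.1. Scheduled 15%. Tyrosia agreement on VI.1.1.1: CTH met → 11% available; preferential 11%. → 11%.
Line C: prepared fish product → VI.2; frozen → VI.2.1; with no added sugar → VI.2.1.2. Scheduled 22%. Umbrial agreement on VI.1.1: VI.2.1.2 not covered; Umbrial agreement on VI.3.1: VI.2.1.2 not covered. → 22%.
Line D: non-alcoholic beverage → VI.3; in airtight containers → VI.3.1; with added sugar → VI.3.1.1. Scheduled 35%. Umbrial agreement on VI.1.1: VI.3.1.1 not covered; Umbrial agreement on VI.3.1: CTH not met. → 35%.
Sum: 22% + 11% + 22% + 35% = 90%.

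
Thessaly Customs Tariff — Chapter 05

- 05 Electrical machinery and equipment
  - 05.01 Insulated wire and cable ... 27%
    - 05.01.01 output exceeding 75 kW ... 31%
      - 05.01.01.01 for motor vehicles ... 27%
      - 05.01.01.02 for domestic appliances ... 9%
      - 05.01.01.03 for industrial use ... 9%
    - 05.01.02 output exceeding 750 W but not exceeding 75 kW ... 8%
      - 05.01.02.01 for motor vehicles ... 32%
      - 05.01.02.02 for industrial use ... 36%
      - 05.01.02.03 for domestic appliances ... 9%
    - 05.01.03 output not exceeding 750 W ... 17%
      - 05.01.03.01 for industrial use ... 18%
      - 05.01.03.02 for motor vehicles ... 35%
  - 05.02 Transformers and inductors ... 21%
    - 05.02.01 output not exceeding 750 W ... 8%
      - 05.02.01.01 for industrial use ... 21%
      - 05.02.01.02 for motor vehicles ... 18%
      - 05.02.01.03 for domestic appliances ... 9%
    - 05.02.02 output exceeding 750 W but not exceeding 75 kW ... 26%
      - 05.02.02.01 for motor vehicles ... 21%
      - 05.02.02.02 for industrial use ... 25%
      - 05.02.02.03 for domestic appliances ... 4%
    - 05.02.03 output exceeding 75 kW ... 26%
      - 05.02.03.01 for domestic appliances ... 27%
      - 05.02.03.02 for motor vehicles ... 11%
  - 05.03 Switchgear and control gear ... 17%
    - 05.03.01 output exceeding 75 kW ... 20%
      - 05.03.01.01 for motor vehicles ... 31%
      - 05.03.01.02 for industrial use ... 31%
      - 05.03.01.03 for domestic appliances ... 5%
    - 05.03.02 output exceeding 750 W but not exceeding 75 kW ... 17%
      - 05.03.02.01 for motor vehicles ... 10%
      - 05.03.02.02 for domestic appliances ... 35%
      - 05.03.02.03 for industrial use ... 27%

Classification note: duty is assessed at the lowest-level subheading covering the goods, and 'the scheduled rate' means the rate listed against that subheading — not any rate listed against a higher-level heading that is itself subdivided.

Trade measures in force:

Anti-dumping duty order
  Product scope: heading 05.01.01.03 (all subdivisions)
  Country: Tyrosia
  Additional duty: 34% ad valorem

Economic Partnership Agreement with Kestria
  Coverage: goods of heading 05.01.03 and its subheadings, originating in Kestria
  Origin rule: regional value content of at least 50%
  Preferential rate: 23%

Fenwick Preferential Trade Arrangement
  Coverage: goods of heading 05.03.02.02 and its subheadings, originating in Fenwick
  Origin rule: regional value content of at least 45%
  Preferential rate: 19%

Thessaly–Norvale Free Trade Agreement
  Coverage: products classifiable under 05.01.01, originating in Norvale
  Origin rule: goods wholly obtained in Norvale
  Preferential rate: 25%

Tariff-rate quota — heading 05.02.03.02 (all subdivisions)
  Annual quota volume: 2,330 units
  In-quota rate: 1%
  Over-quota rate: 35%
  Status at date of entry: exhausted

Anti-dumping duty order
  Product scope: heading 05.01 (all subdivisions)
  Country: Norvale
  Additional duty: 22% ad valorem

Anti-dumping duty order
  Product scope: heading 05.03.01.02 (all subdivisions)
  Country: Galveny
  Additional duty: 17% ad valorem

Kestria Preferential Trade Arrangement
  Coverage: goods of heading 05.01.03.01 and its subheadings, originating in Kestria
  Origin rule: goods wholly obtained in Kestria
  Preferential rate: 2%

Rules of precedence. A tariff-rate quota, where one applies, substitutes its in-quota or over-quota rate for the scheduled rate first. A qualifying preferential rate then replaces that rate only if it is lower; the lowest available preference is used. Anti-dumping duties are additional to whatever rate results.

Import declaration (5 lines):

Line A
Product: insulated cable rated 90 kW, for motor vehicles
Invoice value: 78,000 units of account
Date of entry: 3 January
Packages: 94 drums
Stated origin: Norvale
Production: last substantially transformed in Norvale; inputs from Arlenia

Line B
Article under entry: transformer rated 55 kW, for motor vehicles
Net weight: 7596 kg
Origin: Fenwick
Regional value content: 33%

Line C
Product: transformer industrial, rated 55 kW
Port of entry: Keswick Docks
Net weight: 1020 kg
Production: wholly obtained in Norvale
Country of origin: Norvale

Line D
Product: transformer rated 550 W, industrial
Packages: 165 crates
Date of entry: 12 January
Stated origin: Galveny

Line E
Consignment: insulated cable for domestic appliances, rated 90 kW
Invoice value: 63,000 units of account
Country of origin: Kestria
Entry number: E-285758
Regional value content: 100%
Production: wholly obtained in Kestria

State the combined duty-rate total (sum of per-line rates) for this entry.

125%

Line A: insulated cable → 05.01; rated 90 kW → 05.01.01; for motor vehicles → 05.01.01.01. Scheduled 27%. Norvale agreement on 05.01.01: not wholly obtained; anti-dumping (Norvale, 05.01): +22%; total 27% + 22% = 49%. → 49%.
Line B: transformer → 05.02; rated 55 kW → 05.02.02; for motor vehicles → 05.02.02.01. Scheduled 21%. Fenwick agreement on 05.03.02.02: 05.02.02.01 not covered. → 21%.
Line C: transformer → 05.02; rated 55 kW → 05.02.02; industrial → 05.02.02.02. Scheduled 25%. Norvale agreement on 05.01.01: 05.02.02.02 not covered. → 25%.
Line D: transformer → 05.02; rated 550 W → 05.02.01; industrial → 05.02.01.01. Scheduled 21%. No special measure applies. → 21%.
Line E: insulated cable → 05.01; rated 90 kW → 05.01.01; for domestic appliances → 05.01.01.02. Scheduled 9%. Kestria agreement on 05.01.03: 05.01.01.02 not covered; Kestria agreement on 05.01.03.01: 05.01.01.02 not covered. → 9%.
Sum: 49% + 21% + 25% + 21% + 9% = 125%.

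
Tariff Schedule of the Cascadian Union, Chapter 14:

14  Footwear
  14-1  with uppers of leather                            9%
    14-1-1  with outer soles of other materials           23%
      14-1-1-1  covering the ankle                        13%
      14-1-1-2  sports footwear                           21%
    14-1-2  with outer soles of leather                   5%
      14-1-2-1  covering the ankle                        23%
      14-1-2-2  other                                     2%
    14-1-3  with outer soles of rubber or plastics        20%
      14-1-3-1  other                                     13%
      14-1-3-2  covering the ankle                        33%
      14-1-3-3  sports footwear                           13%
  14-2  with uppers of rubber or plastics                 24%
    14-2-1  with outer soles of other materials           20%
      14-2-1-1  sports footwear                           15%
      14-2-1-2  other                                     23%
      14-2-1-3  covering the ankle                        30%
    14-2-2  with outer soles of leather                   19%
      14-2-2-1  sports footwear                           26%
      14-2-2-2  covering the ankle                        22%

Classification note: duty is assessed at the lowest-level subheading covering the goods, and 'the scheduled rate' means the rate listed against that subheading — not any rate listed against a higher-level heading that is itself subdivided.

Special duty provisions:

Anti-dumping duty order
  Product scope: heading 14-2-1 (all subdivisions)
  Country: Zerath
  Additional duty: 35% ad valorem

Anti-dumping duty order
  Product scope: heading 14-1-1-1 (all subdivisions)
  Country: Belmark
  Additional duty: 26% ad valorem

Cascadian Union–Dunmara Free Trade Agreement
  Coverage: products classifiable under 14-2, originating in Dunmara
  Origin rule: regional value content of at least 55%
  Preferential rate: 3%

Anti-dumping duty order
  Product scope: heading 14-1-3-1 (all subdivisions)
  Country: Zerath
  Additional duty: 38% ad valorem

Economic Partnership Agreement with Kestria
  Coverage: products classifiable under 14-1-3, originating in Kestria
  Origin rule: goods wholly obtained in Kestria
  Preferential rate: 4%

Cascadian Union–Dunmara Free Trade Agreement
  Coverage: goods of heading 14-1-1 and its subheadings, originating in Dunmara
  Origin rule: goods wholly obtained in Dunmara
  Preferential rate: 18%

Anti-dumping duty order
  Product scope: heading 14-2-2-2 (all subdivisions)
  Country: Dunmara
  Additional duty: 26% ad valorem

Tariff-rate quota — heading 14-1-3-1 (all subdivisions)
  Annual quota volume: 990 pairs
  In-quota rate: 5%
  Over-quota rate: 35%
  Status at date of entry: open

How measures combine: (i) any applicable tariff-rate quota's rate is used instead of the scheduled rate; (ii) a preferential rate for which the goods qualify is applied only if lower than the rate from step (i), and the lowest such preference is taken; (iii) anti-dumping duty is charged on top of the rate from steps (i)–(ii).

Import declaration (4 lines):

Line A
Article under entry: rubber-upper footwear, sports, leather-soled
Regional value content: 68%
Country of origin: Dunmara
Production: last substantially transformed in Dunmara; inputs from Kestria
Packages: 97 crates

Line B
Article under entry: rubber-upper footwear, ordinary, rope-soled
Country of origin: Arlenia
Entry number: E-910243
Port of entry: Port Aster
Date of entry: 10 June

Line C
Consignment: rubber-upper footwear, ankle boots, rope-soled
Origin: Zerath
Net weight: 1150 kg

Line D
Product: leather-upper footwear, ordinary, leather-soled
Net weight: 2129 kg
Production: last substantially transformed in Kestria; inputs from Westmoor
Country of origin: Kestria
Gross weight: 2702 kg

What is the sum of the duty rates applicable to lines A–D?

93%

Line A: rubber-upper → 14-2; leather-soled → 14-2-2; sports → 14-2-2-1. Scheduled 26%. Dunmara agreement on 14-2: RVC ≥ 55% → 3% available; Dunmara agreement on 14-1-1: 14-2-2-1 not covered; preferential 3%. → 3%.
Line B: rubber-upper → 14-2; rope-soled → 14-2-1; ordinary → 14-2-1-2. Scheduled 23%. No special measure applies. → 23%.
Line C: rubber-upper → 14-2; rope-soled → 14-2-1; ankle boots → 14-2-1-3. Scheduled 30%. anti-dumping (Zerath, 14-2-1): +35%; total 30% + 35% = 65%. → 65%.
Line D: leather-upper → 14-1; leather-soled → 14-1-2; ordinary → 14-1-2-2. Scheduled 2%. Kestria agreement on 14-1-3: 14-1-2-2 not covered. → 2%.
Sum: 3% + 23% + 65% + 2% = 93%.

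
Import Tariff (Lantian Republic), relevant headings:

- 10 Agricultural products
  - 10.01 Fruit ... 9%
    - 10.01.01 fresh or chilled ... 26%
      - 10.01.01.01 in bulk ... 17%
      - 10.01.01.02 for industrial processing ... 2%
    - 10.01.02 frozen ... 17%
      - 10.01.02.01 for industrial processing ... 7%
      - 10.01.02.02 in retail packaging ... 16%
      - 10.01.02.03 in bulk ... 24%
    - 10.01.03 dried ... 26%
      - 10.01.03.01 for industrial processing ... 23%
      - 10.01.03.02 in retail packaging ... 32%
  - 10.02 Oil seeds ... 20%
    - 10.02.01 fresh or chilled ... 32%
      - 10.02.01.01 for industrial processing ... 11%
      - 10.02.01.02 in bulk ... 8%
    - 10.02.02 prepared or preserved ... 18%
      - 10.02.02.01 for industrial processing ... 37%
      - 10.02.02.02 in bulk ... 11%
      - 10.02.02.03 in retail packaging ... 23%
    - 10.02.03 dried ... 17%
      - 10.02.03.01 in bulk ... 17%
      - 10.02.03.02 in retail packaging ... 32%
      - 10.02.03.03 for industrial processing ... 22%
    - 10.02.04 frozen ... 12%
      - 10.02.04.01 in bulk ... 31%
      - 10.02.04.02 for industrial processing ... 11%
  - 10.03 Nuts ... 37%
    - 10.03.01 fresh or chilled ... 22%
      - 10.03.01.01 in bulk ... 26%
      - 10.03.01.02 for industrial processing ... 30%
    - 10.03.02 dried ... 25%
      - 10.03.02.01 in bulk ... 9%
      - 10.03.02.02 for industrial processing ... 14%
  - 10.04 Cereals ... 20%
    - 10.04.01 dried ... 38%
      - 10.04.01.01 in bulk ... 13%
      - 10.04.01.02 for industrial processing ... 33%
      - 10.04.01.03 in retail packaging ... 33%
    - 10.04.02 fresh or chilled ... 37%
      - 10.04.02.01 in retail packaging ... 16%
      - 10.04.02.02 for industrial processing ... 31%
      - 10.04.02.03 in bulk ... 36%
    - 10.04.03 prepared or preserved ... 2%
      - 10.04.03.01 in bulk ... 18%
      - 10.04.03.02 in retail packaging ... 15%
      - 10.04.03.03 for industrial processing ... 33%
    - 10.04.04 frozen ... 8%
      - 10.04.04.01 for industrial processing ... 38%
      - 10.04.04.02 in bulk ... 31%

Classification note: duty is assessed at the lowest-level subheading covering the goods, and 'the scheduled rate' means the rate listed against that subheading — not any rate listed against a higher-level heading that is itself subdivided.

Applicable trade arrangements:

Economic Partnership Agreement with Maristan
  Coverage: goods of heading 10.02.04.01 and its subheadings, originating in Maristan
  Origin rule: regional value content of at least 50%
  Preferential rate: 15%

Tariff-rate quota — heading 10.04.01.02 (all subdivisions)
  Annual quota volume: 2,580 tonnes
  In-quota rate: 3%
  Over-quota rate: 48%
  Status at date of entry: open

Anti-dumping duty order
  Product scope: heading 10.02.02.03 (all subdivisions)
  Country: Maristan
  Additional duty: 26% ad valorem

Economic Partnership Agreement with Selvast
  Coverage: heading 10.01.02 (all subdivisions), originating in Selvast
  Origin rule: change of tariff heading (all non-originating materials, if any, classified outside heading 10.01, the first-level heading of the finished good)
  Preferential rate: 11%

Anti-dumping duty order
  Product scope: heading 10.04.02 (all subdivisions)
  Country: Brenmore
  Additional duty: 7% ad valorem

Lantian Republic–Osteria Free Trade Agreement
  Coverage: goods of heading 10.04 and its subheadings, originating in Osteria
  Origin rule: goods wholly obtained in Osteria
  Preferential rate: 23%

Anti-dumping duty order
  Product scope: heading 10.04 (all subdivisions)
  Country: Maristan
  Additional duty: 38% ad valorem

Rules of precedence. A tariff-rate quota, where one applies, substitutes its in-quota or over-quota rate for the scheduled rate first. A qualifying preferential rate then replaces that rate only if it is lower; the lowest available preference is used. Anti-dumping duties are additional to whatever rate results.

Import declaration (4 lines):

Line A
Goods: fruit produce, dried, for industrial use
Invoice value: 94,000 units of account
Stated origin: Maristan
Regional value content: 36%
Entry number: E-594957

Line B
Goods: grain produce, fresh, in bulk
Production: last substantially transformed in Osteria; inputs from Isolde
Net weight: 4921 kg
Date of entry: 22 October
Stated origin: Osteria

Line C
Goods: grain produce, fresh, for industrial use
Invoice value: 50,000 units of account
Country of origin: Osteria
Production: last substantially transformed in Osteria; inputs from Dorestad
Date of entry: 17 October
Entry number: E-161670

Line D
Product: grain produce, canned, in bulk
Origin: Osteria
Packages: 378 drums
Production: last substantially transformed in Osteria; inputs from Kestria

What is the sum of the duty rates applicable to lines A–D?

Line A: fruit → 10.01; dried → 10.01.03; for industrial use → 10.01.03.01. Scheduled 23%. Maristan agreement on 10.02.04.01: 10.01.03.01 not covered. → 23%.
Line B: grain → 10.04; fresh → 10.04.02; in bulk → 10.04.02.03. Scheduled 36%. Osteria agreement on 10.04: not wholly obtained. → 36%.
Line C: grain → 10.04; fresh → 10.04.02; for industrial use → 10.04.02.02. Scheduled 31%. Osteria agreement on 10.04: not wholly obtained. → 31%.
Line D: grain → 10.04; canned → 10.04.03; in bulk → 10.04.03.01. Scheduled 18%. Osteria agreement on 10.04: not wholly obtained. → 18%.
Sum: 23% + 36% + 31% + 18% = 108%.

108%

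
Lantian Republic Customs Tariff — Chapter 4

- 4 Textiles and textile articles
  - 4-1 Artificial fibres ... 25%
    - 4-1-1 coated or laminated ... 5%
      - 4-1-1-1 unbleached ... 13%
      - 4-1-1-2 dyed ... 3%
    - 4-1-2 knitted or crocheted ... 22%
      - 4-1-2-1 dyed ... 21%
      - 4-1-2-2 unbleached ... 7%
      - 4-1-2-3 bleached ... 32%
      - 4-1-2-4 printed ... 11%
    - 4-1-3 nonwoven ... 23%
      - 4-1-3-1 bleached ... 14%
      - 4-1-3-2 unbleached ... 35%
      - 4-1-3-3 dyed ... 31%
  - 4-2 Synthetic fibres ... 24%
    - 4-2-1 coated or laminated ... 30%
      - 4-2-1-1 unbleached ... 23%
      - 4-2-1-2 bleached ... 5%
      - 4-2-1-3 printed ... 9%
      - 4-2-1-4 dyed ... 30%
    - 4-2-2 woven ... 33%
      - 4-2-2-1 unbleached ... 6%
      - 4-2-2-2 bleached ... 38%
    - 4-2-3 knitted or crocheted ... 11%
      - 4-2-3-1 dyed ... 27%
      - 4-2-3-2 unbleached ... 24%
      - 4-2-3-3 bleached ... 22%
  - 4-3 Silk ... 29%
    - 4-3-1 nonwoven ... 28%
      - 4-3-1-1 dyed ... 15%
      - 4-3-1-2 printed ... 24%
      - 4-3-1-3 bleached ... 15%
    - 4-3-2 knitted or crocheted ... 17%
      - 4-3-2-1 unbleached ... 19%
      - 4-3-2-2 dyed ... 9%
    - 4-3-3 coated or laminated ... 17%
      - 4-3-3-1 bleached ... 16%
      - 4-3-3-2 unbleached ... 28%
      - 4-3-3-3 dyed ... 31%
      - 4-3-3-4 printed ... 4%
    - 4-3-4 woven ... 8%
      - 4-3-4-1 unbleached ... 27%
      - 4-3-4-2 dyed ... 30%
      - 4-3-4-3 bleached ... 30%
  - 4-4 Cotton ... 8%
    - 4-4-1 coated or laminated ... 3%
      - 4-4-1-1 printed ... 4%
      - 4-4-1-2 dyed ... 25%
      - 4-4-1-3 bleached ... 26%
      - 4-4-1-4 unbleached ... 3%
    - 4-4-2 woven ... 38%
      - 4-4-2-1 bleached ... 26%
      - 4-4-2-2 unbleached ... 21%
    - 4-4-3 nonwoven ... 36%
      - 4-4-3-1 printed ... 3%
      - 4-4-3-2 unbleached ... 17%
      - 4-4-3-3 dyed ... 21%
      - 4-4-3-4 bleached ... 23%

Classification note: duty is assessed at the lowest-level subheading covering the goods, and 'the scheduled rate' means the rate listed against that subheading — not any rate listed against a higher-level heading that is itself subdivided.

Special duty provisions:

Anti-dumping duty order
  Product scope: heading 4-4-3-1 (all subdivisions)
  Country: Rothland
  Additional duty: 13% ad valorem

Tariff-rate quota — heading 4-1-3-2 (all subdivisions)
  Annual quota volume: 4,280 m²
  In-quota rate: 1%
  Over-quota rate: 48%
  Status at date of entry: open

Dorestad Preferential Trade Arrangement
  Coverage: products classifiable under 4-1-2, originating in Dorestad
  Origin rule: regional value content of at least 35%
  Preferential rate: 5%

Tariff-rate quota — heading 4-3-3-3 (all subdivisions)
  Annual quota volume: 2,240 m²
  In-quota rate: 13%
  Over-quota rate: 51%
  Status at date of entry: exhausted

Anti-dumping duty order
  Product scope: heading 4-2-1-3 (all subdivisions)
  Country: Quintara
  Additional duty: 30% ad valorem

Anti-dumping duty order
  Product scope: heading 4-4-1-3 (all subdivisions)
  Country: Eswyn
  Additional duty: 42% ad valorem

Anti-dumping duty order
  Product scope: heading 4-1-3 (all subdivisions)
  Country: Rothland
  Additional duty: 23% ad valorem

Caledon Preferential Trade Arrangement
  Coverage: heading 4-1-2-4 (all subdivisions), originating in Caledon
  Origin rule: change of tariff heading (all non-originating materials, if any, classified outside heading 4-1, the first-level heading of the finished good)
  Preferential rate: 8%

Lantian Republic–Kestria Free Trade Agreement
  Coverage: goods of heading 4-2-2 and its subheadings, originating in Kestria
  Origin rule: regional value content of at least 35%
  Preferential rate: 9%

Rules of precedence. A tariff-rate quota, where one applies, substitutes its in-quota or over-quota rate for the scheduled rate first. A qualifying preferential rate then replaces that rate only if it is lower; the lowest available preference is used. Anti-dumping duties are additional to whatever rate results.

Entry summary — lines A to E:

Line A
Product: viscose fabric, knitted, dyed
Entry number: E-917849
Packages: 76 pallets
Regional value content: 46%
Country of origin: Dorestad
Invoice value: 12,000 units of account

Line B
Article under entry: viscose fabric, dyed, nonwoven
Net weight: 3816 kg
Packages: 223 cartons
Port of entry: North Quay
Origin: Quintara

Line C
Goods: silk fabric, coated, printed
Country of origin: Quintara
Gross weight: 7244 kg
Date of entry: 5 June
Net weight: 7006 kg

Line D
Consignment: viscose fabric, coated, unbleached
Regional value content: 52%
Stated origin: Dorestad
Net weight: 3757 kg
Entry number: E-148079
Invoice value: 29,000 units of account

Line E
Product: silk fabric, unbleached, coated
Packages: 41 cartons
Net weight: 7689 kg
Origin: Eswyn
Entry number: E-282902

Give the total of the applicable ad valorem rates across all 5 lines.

81%

Line A: viscose → 4-1; knitted → 4-1-2; dyed → 4-1-2-1. Scheduled 21%. Dorestad agreement on 4-1-2: RVC ≥ 35% → 5% available; preferential 5%. → 5%.
Line B: viscose → 4-1; nonwoven → 4-1-3; dyed → 4-1-3-3. Scheduled 31%. No special measure applies. → 31%.
Line C: silk → 4-3; coated → 4-3-3; printed → 4-3-3-4. Scheduled 4%. No special measure applies. → 4%.
Line D: viscose → 4-1; coated → 4-1-1; unbleached → 4-1-1-1. Scheduled 13%. Dorestad agreement on 4-1-2: 4-1-1-1 not covered. → 13%.
Line E: silk → 4-3; coated → 4-3-3; unbleached → 4-3-3-2. Scheduled 28%. No special measure applies. → 28%.
Sum: 5% + 31% + 4% + 13% + 28% = 81%.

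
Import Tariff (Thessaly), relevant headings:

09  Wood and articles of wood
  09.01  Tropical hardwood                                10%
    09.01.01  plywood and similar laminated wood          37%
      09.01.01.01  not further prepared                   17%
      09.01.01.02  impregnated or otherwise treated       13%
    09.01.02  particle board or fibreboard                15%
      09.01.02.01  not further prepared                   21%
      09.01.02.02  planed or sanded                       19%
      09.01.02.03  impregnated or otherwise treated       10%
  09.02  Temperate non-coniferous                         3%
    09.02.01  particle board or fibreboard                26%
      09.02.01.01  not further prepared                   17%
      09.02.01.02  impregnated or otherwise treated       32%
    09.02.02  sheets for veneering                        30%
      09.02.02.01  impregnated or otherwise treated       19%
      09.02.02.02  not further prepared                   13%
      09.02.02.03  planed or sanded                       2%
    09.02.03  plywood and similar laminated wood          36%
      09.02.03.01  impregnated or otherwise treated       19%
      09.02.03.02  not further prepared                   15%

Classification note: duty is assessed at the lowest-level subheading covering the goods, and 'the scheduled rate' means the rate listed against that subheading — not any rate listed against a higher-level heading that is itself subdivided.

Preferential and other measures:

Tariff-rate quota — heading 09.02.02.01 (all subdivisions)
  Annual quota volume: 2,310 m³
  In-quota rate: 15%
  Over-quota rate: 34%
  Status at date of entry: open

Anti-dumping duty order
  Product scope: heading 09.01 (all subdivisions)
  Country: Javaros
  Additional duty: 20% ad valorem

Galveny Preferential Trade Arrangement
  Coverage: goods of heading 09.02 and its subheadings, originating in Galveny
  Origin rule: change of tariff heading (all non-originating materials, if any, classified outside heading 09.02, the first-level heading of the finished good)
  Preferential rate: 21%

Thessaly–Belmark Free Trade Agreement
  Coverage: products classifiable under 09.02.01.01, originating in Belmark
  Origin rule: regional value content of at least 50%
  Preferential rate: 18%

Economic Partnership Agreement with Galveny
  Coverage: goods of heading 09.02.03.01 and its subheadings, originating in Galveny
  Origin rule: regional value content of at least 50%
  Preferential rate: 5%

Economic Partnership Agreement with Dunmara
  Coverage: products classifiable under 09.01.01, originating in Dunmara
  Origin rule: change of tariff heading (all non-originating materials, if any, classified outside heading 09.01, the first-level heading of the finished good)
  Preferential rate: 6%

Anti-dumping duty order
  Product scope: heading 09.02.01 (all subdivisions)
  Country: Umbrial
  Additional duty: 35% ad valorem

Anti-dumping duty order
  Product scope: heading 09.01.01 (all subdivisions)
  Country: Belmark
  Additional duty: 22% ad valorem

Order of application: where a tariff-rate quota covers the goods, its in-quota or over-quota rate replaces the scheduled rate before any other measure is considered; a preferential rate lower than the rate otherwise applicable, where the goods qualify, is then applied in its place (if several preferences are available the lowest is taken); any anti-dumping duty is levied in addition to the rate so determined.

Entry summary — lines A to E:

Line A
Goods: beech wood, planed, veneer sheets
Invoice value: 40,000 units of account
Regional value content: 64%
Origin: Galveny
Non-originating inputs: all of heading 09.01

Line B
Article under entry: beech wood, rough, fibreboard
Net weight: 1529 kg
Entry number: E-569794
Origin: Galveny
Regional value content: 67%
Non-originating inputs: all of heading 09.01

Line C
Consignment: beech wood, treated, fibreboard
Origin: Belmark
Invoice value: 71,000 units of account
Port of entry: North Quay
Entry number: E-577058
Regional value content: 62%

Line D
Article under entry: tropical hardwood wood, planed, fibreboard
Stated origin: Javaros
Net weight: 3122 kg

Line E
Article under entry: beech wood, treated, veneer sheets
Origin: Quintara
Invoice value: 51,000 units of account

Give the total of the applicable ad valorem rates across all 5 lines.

105%

Line A: beech → 09.02; veneer sheets → 09.02.02; planed → 09.02.02.03. Scheduled 2%. Galveny agreement on 09.02: CTH met → 21% available; Galveny agreement on 09.02.03.01: 09.02.02.03 not covered; preference 21% not lower than 2% → no reduction. → 2%.
Line B: beech → 09.02; fibreboard → 09.02.01; rough → 09.02.01.01. Scheduled 17%. Galveny agreement on 09.02: CTH met → 21% available; Galveny agreement on 09.02.03.01: 09.02.01.01 not covered; preference 21% not lower than 17% → no reduction. → 17%.
Line C: beech → 09.02; fibreboard → 09.02.01; treated → 09.02.01.02. Scheduled 32%. Belmark agreement on 09.02.01.01: 09.02.01.02 not covered. → 32%.
Line D: tropical hardwood → 09.01; fibreboard → 09.01.02; planed → 09.01.02.02. Scheduled 19%. anti-dumping (Javaros, 09.01): +20%; total 19% + 20% = 39%. → 39%.
Line E: beech → 09.02; veneer sheets → 09.02.02; treated → 09.02.02.01. Scheduled 19%. quota on 09.02.02.01 open → in-quota 15%. → 15%.
Sum: 2% + 17% + 32% + 39% + 15% = 105%.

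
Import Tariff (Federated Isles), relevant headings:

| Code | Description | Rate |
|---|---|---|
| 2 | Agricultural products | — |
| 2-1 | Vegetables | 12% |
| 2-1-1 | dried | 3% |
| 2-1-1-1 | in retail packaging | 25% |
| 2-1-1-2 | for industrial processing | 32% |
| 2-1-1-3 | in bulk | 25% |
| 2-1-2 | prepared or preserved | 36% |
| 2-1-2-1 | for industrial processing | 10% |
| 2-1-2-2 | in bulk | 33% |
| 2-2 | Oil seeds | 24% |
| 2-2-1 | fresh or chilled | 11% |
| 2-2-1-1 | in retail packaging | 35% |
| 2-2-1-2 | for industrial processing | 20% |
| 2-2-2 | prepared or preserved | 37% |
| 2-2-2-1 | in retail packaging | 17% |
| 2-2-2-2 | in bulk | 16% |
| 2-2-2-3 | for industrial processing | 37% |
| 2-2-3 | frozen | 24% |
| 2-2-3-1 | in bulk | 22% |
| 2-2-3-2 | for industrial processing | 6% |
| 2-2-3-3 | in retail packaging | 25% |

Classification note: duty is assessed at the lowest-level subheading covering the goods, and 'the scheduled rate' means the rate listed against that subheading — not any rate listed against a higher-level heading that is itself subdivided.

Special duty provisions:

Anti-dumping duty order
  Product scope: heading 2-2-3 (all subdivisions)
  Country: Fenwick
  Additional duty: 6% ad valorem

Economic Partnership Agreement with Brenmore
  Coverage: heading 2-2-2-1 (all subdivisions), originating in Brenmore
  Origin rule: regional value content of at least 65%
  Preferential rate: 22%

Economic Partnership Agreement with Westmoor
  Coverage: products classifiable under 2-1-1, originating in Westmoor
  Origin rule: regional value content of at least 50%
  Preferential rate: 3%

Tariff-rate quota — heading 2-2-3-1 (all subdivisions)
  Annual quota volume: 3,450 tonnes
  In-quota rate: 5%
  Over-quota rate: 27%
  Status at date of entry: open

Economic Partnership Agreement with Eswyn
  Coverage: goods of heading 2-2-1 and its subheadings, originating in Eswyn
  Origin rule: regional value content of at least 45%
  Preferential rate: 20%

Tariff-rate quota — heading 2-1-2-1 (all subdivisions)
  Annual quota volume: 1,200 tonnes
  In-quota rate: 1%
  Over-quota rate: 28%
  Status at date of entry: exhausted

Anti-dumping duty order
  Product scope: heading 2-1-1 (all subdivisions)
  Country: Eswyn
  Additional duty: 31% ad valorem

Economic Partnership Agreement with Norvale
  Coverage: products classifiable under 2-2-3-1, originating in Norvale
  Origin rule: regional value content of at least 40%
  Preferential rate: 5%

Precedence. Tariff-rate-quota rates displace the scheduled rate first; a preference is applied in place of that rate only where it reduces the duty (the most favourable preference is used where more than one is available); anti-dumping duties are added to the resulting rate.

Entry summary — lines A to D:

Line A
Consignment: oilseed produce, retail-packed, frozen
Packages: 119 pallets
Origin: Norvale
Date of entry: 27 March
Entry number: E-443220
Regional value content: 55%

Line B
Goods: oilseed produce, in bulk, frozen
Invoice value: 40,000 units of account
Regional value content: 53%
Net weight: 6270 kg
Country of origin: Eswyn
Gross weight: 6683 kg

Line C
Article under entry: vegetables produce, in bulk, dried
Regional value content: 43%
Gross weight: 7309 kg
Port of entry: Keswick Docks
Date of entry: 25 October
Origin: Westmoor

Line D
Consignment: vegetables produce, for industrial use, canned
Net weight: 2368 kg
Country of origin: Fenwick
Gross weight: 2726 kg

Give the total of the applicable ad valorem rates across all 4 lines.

83%

Line A: oilseed → 2-2; frozen → 2-2-3; retail-packed → 2-2-3-3. Scheduled 25%. Norvale agreement on 2-2-3-1: 2-2-3-3 not covered. → 25%.
Line B: oilseed → 2-2; frozen → 2-2-3; in bulk → 2-2-3-1. Scheduled 22%. quota on 2-2-3-1 open → in-quota 5%; Eswyn agreement on 2-2-1: 2-2-3-1 not covered. → 5%.
Line C: vegetables → 2-1; dried → 2-1-1; in bulk → 2-1-1-3. Scheduled 25%. Westmoor agreement on 2-1-1: RVC < 50%. → 25%.
Line D: vegetables → 2-1; canned → 2-1-2; for industrial use → 2-1-2-1. Scheduled 10%. quota on 2-1-2-1 exhausted → over-quota 28%. → 28%.
Sum: 25% + 5% + 25% + 28% = 83%.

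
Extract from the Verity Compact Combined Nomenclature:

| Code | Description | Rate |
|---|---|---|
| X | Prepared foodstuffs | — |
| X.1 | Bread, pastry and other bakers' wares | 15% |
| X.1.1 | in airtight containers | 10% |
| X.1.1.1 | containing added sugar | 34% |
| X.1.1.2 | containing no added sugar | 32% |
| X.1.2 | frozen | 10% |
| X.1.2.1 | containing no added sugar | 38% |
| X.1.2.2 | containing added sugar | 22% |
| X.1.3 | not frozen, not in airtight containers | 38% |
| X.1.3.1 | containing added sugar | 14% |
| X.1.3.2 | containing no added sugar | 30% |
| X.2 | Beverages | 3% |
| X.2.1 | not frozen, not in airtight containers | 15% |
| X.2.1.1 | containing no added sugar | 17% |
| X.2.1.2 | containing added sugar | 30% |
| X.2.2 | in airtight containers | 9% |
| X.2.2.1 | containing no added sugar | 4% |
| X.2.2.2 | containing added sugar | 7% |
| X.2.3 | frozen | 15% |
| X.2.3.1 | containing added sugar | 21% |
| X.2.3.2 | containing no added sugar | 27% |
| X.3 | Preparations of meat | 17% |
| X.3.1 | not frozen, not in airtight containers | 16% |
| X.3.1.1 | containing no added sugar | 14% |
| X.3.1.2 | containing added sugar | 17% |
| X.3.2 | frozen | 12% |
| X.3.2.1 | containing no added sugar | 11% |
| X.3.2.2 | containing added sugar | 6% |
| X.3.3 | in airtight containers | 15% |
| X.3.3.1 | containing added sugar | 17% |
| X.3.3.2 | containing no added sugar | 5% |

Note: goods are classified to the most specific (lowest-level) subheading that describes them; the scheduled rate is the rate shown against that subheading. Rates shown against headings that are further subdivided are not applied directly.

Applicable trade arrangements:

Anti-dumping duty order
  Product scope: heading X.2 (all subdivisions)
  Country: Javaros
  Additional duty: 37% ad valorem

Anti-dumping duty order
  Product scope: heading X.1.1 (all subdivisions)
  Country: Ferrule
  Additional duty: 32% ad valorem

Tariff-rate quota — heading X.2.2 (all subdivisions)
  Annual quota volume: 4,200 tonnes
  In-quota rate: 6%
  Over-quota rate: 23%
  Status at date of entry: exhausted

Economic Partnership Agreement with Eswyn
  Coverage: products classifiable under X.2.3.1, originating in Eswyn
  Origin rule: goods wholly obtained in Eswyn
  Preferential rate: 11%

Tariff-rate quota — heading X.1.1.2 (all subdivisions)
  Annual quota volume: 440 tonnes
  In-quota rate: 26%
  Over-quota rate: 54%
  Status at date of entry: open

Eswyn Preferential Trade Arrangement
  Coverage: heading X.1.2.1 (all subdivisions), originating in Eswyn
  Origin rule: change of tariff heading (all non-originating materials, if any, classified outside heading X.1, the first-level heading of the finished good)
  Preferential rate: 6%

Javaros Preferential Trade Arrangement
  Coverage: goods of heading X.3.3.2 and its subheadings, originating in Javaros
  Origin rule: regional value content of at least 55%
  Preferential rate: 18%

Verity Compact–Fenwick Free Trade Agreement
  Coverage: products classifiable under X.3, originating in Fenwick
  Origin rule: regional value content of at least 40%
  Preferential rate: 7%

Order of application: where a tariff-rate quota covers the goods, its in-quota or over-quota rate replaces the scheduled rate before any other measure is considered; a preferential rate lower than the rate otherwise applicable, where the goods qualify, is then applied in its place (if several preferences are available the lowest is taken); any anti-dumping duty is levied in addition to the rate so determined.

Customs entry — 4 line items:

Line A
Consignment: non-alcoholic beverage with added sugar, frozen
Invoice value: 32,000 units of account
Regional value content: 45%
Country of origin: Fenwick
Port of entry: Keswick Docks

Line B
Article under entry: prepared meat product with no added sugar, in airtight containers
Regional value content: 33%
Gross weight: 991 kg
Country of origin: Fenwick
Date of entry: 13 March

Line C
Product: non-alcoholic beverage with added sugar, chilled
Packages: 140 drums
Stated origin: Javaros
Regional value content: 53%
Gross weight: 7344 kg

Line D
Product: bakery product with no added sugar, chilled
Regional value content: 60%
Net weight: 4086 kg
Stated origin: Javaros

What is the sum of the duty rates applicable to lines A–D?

123%

Line A: non-alcoholic beverage → X.2; frozen → X.2.3; with added sugar → X.2.3.1. Scheduled 21%. Fenwick agreement on X.3: X.2.3.1 not covered. → 21%.
Line B: prepared meat product → X.3; in airtight containers → X.3.3; with no added sugar → X.3.3.2. Scheduled 5%. Fenwick agreement on X.3: RVC < 40%. → 5%.
Line C: non-alcoholic beverage → X.2; chilled → X.2.1; with added sugar → X.2.1.2. Scheduled 30%. Javaros agreement on X.3.3.2: X.2.1.2 not covered; anti-dumping (Javaros, X.2): +37%; total 30% + 37% = 67%. → 67%.
Line D: bakery product → X.1; chilled → X.1.3; with no added sugar → X.1.3.2. Scheduled 30%. Javaros agreement on X.3.3.2: X.1.3.2 not covered. → 30%.
Sum: 21% + 5% + 67% + 30% = 123%.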